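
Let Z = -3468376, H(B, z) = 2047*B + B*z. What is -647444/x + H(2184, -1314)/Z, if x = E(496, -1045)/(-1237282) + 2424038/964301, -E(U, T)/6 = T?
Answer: -167452057819836624702595/648840461033230481 ≈ -2.5808e+5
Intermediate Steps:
E(U, T) = -6*T
x = 1496586208723/596556134941 (x = -6*(-1045)/(-1237282) + 2424038/964301 = 6270*(-1/1237282) + 2424038*(1/964301) = -3135/618641 + 2424038/964301 = 1496586208723/596556134941 ≈ 2.5087)
-647444/x + H(2184, -1314)/Z = -647444/1496586208723/596556134941 + (2184*(2047 - 1314))/(-3468376) = -647444*596556134941/1496586208723 + (2184*733)*(-1/3468376) = -386236690230740804/1496586208723 + 1600872*(-1/3468376) = -386236690230740804/1496586208723 - 200109/433547 = -167452057819836624702595/648840461033230481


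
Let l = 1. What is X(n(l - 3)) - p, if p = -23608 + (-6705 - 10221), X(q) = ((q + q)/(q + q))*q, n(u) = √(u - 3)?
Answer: 40534 + I*√5 ≈ 40534.0 + 2.2361*I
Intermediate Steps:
n(u) = √(-3 + u)
X(q) = q (X(q) = ((2*q)/((2*q)))*q = ((2*q)*(1/(2*q)))*q = 1*q = q)
p = -40534 (p = -23608 - 16926 = -40534)
X(n(l - 3)) - p = √(-3 + (1 - 3)) - 1*(-40534) = √(-3 - 2) + 40534 = √(-5) + 40534 = I*√5 + 40534 = 40534 + I*√5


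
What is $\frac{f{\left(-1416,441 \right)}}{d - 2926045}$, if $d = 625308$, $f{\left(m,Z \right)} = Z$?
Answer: $- \frac{441}{2300737} \approx -0.00019168$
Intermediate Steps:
$\frac{f{\left(-1416,441 \right)}}{d - 2926045} = \frac{441}{625308 - 2926045} = \frac{441}{-2300737} = 441 \left(- \frac{1}{2300737}\right) = - \frac{441}{2300737}$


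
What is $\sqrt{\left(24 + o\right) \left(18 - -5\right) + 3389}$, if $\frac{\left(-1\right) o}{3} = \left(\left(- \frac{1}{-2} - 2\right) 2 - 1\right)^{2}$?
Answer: $\sqrt{2837} \approx 53.263$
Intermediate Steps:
$o = -48$ ($o = - 3 \left(\left(- \frac{1}{-2} - 2\right) 2 - 1\right)^{2} = - 3 \left(\left(\left(-1\right) \left(- \frac{1}{2}\right) - 2\right) 2 - 1\right)^{2} = - 3 \left(\left(\frac{1}{2} - 2\right) 2 - 1\right)^{2} = - 3 \left(\left(- \frac{3}{2}\right) 2 - 1\right)^{2} = - 3 \left(-3 - 1\right)^{2} = - 3 \left(-4\right)^{2} = \left(-3\right) 16 = -48$)
$\sqrt{\left(24 + o\right) \left(18 - -5\right) + 3389} = \sqrt{\left(24 - 48\right) \left(18 - -5\right) + 3389} = \sqrt{- 24 \left(18 + 5\right) + 3389} = \sqrt{\left(-24\right) 23 + 3389} = \sqrt{-552 + 3389} = \sqrt{2837}$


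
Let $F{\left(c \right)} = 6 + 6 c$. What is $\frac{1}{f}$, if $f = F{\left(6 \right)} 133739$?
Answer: $\frac{1}{5617038} \approx 1.7803 \cdot 10^{-7}$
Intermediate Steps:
$f = 5617038$ ($f = \left(6 + 6 \cdot 6\right) 133739 = \left(6 + 36\right) 133739 = 42 \cdot 133739 = 5617038$)
$\frac{1}{f} = \frac{1}{5617038}$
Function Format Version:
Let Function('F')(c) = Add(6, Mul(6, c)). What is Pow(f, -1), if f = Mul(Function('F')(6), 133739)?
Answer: Rational(1, 5617038) ≈ 1.7803e-7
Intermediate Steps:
f = 5617038 (f = Mul(Add(6, Mul(6, 6)), 133739) = Mul(Add(6, 36), 133739) = Mul(42, 133739) = 5617038)
Pow(f, -1) = Pow(5617038, -1) = Rational(1, 5617038)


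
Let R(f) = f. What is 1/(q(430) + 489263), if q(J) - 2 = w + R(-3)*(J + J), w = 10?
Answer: 1/486695 ≈ 2.0547e-6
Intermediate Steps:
q(J) = 12 - 6*J (q(J) = 2 + (10 - 3*(J + J)) = 2 + (10 - 6*J) = 12 - 6*J)
1/(q(430) + 489263) = 1/((12 - 6*430) + 489263) = 1/((12 - 2580) + 489263) = 1/(-2568 + 489263) = 1/486695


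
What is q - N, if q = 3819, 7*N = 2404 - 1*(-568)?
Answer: 23761/7 ≈ 3394.4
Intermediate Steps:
N = 2972/7 (N = (2404 - 1*(-568))/7 = (2404 + 568)/7 = (⅐)*2972 = 2972/7 ≈ 424.57)
q - N = 3819 - 1*2972/7 = 3819 - 2972/7 = 23761/7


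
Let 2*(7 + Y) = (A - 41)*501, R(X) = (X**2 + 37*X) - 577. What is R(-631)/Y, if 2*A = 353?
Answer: 1496948/135743 ≈ 11.028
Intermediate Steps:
A = 353/2 (A = (1/2)*353 = 353/2 ≈ 176.50)
R(X) = -577 + X**2 + 37*X
Y = 135743/4 (Y = -7 + ((353/2 - 41)*501)/2 = -7 + ((271/2)*501)/2 = -7 + (1/2)*(135771/2) = -7 + 135771/4 = 135743/4 ≈ 33936.)
R(-631)/Y = (-577 + (-631)**2 + 37*(-631))/(135743/4) = (-577 + 398161 - 23347)*(4/135743) = 374237*(4/135743) = 1496948/135743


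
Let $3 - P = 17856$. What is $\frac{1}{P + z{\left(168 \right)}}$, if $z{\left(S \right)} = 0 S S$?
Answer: $- \frac{1}{17853} \approx -5.6013 \cdot 10^{-5}$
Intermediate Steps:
$z{\left(S \right)} = 0$ ($z{\left(S \right)} = 0 S = 0$)
$P = -17853$ ($P = 3 - 17856 = -17853$)
$\frac{1}{P + z{\left(168 \right)}} = \frac{1}{-17853 + 0} = \frac{1}{-17853} = - \frac{1}{17853}$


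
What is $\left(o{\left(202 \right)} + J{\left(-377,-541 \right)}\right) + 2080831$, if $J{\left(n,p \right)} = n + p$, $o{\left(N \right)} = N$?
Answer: $2080115$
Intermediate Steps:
$\left(o{\left(202 \right)} + J{\left(-377,-541 \right)}\right) + 2080831 = \left(202 - 918\right) + 2080831 = -716 + 2080831 = 2080115$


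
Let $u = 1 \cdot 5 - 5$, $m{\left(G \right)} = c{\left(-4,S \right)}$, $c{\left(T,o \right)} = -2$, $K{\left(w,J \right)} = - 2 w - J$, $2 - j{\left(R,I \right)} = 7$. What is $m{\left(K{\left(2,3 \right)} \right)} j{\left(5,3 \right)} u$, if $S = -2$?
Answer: $0$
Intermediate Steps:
$j{\left(R,I \right)} = -5$ ($j{\left(R,I \right)} = 2 - 7 = -5$)
$K{\left(w,J \right)} = - J - 2 w$
$m{\left(G \right)} = -2$
$u = 0$ ($u = 5 - 5 = 0$)
$m{\left(K{\left(2,3 \right)} \right)} j{\left(5,3 \right)} u = \left(-2\right) \left(-5\right) 0 = 10 \cdot 0 = 0$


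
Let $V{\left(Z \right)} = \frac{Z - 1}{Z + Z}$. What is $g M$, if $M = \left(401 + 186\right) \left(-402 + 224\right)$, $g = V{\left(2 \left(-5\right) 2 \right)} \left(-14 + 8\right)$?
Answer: $\frac{3291309}{10} \approx 3.2913 \cdot 10^{5}$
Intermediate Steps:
$V{\left(Z \right)} = \frac{-1 + Z}{2 Z}$
$g = - \frac{63}{20}$ ($g = \frac{-1 + 2 \left(-5\right) 2}{2 \cdot 2 \left(-5\right) 2} \left(-14 + 8\right) = \frac{-1 - 20}{2 \left(\left(-10\right) 2\right)} \left(-6\right) = \frac{-1 - 20}{2 \left(-20\right)} \left(-6\right) = \frac{1}{2} \left(- \frac{1}{20}\right) \left(-21\right) \left(-6\right) = \frac{21}{40} \left(-6\right) = - \frac{63}{20} \approx -3.15$)
$M = -104486$ ($M = 587 \left(-178\right) = -104486$)
$g M = \left(- \frac{63}{20}\right) \left(-104486\right) = \frac{3291309}{10}$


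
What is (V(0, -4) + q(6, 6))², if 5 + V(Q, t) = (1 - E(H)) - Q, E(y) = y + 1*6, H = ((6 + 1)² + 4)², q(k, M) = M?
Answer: 7912969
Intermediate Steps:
H = 2809 (H = (7² + 4)² = (49 + 4)² = 53² = 2809)
E(y) = 6 + y (E(y) = y + 6 = 6 + y)
V(Q, t) = -2819 - Q (V(Q, t) = -5 + ((1 - (6 + 2809)) - Q) = -5 + ((1 - 1*2815) - Q) = -5 + ((1 - 2815) - Q) = -5 + (-2814 - Q) = -2819 - Q)
(V(0, -4) + q(6, 6))² = ((-2819 - 1*0) + 6)² = ((-2819 + 0) + 6)² = (-2819 + 6)² = (-2813)² = 7912969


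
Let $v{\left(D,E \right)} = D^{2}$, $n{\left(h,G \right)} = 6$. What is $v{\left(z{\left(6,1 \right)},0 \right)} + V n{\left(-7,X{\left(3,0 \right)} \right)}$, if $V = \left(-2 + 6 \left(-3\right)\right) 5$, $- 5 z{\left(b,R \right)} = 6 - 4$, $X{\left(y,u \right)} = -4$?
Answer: $- \frac{14996}{25} \approx -599.84$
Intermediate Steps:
$z{\left(b,R \right)} = - \frac{2}{5}$ ($z{\left(b,R \right)} = - \frac{6 - 4}{5} = \left(- \frac{1}{5}\right) 2 = - \frac{2}{5}$)
$V = -100$ ($V = \left(-2 - 18\right) 5 = \left(-20\right) 5 = -100$)
$v{\left(z{\left(6,1 \right)},0 \right)} + V n{\left(-7,X{\left(3,0 \right)} \right)} = \left(- \frac{2}{5}\right)^{2} - 600 = \frac{4}{25} - 600 = - \frac{14996}{25}$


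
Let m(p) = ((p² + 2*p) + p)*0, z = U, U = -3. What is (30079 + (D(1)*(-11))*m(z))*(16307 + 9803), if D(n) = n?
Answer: 785362690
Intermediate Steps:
z = -3
m(p) = 0 (m(p) = (p² + 3*p)*0 = 0)
(30079 + (D(1)*(-11))*m(z))*(16307 + 9803) = (30079 + (1*(-11))*0)*(16307 + 9803) = (30079 - 11*0)*26110 = (30079 + 0)*26110 = 30079*26110 = 785362690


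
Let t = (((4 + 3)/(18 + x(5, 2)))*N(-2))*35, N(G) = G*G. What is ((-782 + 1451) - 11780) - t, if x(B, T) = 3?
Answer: -33473/3 ≈ -11158.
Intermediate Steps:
N(G) = G**2
t = 140/3 (t = (((4 + 3)/(18 + 3))*(-2)**2)*35 = ((7/21)*4)*35 = ((7*(1/21))*4)*35 = ((1/3)*4)*35 = (4/3)*35 = 140/3 ≈ 46.667)
((-782 + 1451) - 11780) - t = ((-782 + 1451) - 11780) - 1*140/3 = (669 - 11780) - 140/3 = -11111 - 140/3 = -33473/3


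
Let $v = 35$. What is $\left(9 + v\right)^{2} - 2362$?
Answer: $-426$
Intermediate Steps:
$\left(9 + v\right)^{2} - 2362 = \left(9 + 35\right)^{2} - 2362 = 44^{2} - 2362 = 1936 - 2362 = -426$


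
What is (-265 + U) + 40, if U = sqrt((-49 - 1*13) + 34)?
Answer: -225 + 2*I*sqrt(7) ≈ -225.0 + 5.2915*I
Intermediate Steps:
U = 2*I*sqrt(7) (U = sqrt((-49 - 13) + 34) = sqrt(-62 + 34) = sqrt(-28) = 2*I*sqrt(7) ≈ 5.2915*I)
(-265 + U) + 40 = (-265 + 2*I*sqrt(7)) + 40 = -225 + 2*I*sqrt(7)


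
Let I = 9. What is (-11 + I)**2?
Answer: 4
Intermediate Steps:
(-11 + I)**2 = (-11 + 9)**2 = (-2)**2 = 4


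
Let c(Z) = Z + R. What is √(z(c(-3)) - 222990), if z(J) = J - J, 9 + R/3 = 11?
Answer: I*√222990 ≈ 472.22*I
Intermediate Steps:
R = 6 (R = -27 + 3*11 = -27 + 33 = 6)
c(Z) = 6 + Z (c(Z) = Z + 6 = 6 + Z)
z(J) = 0
√(z(c(-3)) - 222990) = √(0 - 222990) = √(-222990) = I*√222990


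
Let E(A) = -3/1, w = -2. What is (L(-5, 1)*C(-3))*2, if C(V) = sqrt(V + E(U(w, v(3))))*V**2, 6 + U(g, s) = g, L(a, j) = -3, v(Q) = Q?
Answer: -54*I*sqrt(6) ≈ -132.27*I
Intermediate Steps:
U(g, s) = -6 + g
E(A) = -3 (E(A) = -3*1 = -3)
C(V) = V**2*sqrt(-3 + V) (C(V) = sqrt(V - 3)*V**2 = sqrt(-3 + V)*V**2 = V**2*sqrt(-3 + V))
(L(-5, 1)*C(-3))*2 = -3*(-3)**2*sqrt(-3 - 3)*2 = -27*sqrt(-6)*2 = -27*I*sqrt(6)*2 = -54*I*sqrt(6)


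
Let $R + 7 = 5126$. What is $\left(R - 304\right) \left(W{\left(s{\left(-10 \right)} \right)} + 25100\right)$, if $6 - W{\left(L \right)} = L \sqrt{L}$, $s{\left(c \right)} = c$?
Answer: $120885390 + 48150 i \sqrt{10} \approx 1.2089 \cdot 10^{8} + 1.5226 \cdot 10^{5} i$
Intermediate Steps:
$R = 5119$ ($R = -7 + 5126 = 5119$)
$W{\left(L \right)} = 6 - L^{\frac{3}{2}}$ ($W{\left(L \right)} = 6 - L \sqrt{L} = 6 - L^{\frac{3}{2}}$)
$\left(R - 304\right) \left(W{\left(s{\left(-10 \right)} \right)} + 25100\right) = \left(5119 - 304\right) \left(\left(6 - \left(-10\right)^{\frac{3}{2}}\right) + 25100\right) = 4815 \left(\left(6 - - 10 i \sqrt{10}\right) + 25100\right) = 4815 \left(\left(6 + 10 i \sqrt{10}\right) + 25100\right) = 4815 \left(25106 + 10 i \sqrt{10}\right) = 120885390 + 48150 i \sqrt{10}$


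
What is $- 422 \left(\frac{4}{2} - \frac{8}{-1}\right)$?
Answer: $-4220$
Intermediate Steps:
$- 422 \left(\frac{4}{2} - \frac{8}{-1}\right) = - 422 \left(4 \cdot \frac{1}{2} - -8\right) = - 422 \left(2 + 8\right) = \left(-422\right) 10 = -4220$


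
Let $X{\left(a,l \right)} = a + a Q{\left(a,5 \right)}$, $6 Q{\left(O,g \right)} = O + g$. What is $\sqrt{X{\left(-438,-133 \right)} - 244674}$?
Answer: $i \sqrt{213503} \approx 462.06 i$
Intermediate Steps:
$Q{\left(O,g \right)} = \frac{O}{6} + \frac{g}{6}$ ($Q{\left(O,g \right)} = \frac{O + g}{6} = \frac{O}{6} + \frac{g}{6}$)
$X{\left(a,l \right)} = a + a \left(\frac{5}{6} + \frac{a}{6}\right)$ ($X{\left(a,l \right)} = a + a \left(\frac{a}{6} + \frac{1}{6} \cdot 5\right) = a + a \left(\frac{a}{6} + \frac{5}{6}\right) = a + a \left(\frac{5}{6} + \frac{a}{6}\right)$)
$\sqrt{X{\left(-438,-133 \right)} - 244674} = \sqrt{\frac{1}{6} \left(-438\right) \left(11 - 438\right) - 244674} = \sqrt{\frac{1}{6} \left(-438\right) \left(-427\right) - 244674} = \sqrt{31171 - 244674} = \sqrt{-213503} = i \sqrt{213503}$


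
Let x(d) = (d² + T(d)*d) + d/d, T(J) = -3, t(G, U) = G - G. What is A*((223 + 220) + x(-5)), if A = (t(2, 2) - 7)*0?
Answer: 0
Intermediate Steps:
t(G, U) = 0
A = 0 (A = (0 - 7)*0 = -7*0 = 0)
x(d) = 1 + d² - 3*d (x(d) = (d² - 3*d) + d/d = (d² - 3*d) + 1 = 1 + d² - 3*d)
A*((223 + 220) + x(-5)) = 0*((223 + 220) + (1 + (-5)² - 3*(-5))) = 0*(443 + (1 + 25 + 15)) = 0*(443 + 41) = 0*484 = 0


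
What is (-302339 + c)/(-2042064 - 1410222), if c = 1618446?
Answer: -1316107/3452286 ≈ -0.38123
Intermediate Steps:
(-302339 + c)/(-2042064 - 1410222) = (-302339 + 1618446)/(-2042064 - 1410222) = 1316107/(-3452286) = 1316107*(-1/3452286) = -1316107/3452286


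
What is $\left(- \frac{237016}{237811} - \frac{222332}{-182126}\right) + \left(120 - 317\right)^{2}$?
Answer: $\frac{2265348084005}{58371383} \approx 38809.0$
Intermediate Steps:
$\left(- \frac{237016}{237811} - \frac{222332}{-182126}\right) + \left(120 - 317\right)^{2} = \left(\left(-237016\right) \frac{1}{237811} - - \frac{111166}{91063}\right) + \left(-197\right)^{2} = \left(- \frac{4472}{4487} + \frac{111166}{91063}\right) + 38809 = \frac{13081158}{58371383} + 38809 = \frac{2265348084005}{58371383}$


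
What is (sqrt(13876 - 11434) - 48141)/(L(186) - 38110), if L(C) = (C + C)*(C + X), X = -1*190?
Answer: 48141/39598 - sqrt(2442)/39598 ≈ 1.2145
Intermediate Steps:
X = -190
L(C) = 2*C*(-190 + C) (L(C) = (C + C)*(C - 190) = (2*C)*(-190 + C) = 2*C*(-190 + C))
(sqrt(13876 - 11434) - 48141)/(L(186) - 38110) = (sqrt(13876 - 11434) - 48141)/(2*186*(-190 + 186) - 38110) = (sqrt(2442) - 48141)/(2*186*(-4) - 38110) = (-48141 + sqrt(2442))/(-1488 - 38110) = (-48141 + sqrt(2442))/(-39598) = (-48141 + sqrt(2442))*(-1/39598) = 48141/39598 - sqrt(2442)/39598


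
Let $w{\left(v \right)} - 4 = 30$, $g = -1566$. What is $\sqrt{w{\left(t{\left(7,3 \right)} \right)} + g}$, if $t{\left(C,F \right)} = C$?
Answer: $2 i \sqrt{383} \approx 39.141 i$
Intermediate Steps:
$w{\left(v \right)} = 34$ ($w{\left(v \right)} = 4 + 30 = 34$)
$\sqrt{w{\left(t{\left(7,3 \right)} \right)} + g} = \sqrt{34 - 1566} = \sqrt{-1532} = 2 i \sqrt{383}$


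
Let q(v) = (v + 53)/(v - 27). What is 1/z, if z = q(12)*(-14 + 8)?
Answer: 1/26 ≈ 0.038462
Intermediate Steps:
q(v) = (53 + v)/(-27 + v)
z = 26 (z = ((53 + 12)/(-27 + 12))*(-14 + 8) = (65/(-15))*(-6) = -1/15*65*(-6) = -13/3*(-6) = 26)
1/z = 1/26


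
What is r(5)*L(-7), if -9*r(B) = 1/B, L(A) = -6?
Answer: 2/15 ≈ 0.13333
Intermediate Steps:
r(B) = -1/(9*B)
r(5)*L(-7) = -1/9/5*(-6) = -1/9*1/5*(-6) = -1/45*(-6) = 2/15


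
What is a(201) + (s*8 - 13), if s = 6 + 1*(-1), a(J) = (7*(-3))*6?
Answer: -99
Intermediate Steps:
a(J) = -126 (a(J) = -21*6 = -126)
s = 5 (s = 6 - 1 = 5)
a(201) + (s*8 - 13) = -126 + (5*8 - 13) = -126 + (40 - 13) = -126 + 27 = -99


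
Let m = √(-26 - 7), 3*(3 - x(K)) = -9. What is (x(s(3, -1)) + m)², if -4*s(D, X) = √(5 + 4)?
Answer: (6 + I*√33)² ≈ 3.0 + 68.935*I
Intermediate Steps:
s(D, X) = -¾ (s(D, X) = -√(5 + 4)/4 = -√9/4 = -¼*3 = -¾)
x(K) = 6 (x(K) = 3 - ⅓*(-9) = 3 + 3 = 6)
m = I*√33 (m = √(-33) = I*√33 ≈ 5.7446*I)
(x(s(3, -1)) + m)² = (6 + I*√33)²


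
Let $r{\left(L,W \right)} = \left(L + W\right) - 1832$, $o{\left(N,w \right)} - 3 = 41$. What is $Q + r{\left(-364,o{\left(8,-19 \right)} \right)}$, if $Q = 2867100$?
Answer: $2864948$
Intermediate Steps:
$o{\left(N,w \right)} = 44$ ($o{\left(N,w \right)} = 3 + 41 = 44$)
$r{\left(L,W \right)} = -1832 + L + W$
$Q + r{\left(-364,o{\left(8,-19 \right)} \right)} = 2867100 - 2152 = 2864948$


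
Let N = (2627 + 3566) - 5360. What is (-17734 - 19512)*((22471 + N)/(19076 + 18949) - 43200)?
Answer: 20394130433072/12675 ≈ 1.6090e+9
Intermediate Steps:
N = 833 (N = 6193 - 5360 = 833)
(-17734 - 19512)*((22471 + N)/(19076 + 18949) - 43200) = (-17734 - 19512)*((22471 + 833)/(19076 + 18949) - 43200) = -37246*(23304/38025 - 43200) = -37246*(23304*(1/38025) - 43200) = -37246*(7768/12675 - 43200) = -37246*(-547552232/12675) = 20394130433072/12675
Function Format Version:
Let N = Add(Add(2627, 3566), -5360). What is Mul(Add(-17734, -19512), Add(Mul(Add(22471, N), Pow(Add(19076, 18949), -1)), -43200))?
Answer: Rational(20394130433072, 12675) ≈ 1.6090e+9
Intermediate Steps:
N = 833 (N = Add(6193, -5360) = 833)
Mul(Add(-17734, -19512), Add(Mul(Add(22471, N), Pow(Add(19076, 18949), -1)), -43200)) = Mul(Add(-17734, -19512), Add(Mul(Add(22471, 833), Pow(Add(19076, 18949), -1)), -43200)) = Mul(-37246, Add(Mul(23304, Pow(38025, -1)), -43200)) = Mul(-37246, Add(Mul(23304, Rational(1, 38025)), -43200)) = Mul(-37246, Add(Rational(7768, 12675), -43200)) = Mul(-37246, Rational(-547552232, 12675)) = Rational(20394130433072, 12675)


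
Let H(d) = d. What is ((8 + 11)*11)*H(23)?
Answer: 4807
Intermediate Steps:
((8 + 11)*11)*H(23) = ((8 + 11)*11)*23 = (19*11)*23 = 209*23 = 4807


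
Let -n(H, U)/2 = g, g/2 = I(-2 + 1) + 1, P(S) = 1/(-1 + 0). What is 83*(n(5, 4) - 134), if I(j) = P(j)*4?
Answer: -10126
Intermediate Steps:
P(S) = -1 (P(S) = 1/(-1) = -1)
I(j) = -4 (I(j) = -1*4 = -4)
g = -6 (g = 2*(-4 + 1) = 2*(-3) = -6)
n(H, U) = 12 (n(H, U) = -2*(-6) = 12)
83*(n(5, 4) - 134) = 83*(12 - 134) = 83*(-122) = -10126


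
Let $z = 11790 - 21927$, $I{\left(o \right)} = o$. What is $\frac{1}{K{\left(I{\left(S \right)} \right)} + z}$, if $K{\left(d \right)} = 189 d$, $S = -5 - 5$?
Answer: $- \frac{1}{12027} \approx -8.3146 \cdot 10^{-5}$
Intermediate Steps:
$S = -10$
$z = -10137$ ($z = 11790 - 21927 = -10137$)
$\frac{1}{K{\left(I{\left(S \right)} \right)} + z} = \frac{1}{189 \left(-10\right) - 10137} = \frac{1}{-1890 - 10137} = \frac{1}{-12027} = - \frac{1}{12027}$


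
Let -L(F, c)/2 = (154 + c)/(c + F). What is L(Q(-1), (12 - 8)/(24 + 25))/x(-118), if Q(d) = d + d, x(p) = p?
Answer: -3775/2773 ≈ -1.3613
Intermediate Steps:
Q(d) = 2*d
L(F, c) = -2*(154 + c)/(F + c) (L(F, c) = -2*(154 + c)/(c + F) = -2*(154 + c)/(F + c))
L(Q(-1), (12 - 8)/(24 + 25))/x(-118) = (2*(-154 - (12 - 8)/(24 + 25))/(2*(-1) + (12 - 8)/(24 + 25)))/(-118) = (2*(-154 - 4/49)/(-2 + 4/49))*(-1/118) = (2*(-154 - 4/49)/(-2 + 4*(1/49)))*(-1/118) = (2*(-154 - 1*4/49)/(-2 + 4/49))*(-1/118) = (2*(-154 - 4/49)/(-94/49))*(-1/118) = (2*(-49/94)*(-7550/49))*(-1/118) = (7550/47)*(-1/118) = -3775/2773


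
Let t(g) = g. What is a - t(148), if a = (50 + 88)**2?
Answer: 18896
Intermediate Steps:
a = 19044 (a = 138**2 = 19044)
a - t(148) = 19044 - 1*148 = 19044 - 148 = 18896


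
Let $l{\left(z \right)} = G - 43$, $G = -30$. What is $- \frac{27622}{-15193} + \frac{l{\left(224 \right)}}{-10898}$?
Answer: $\frac{302133645}{165573314} \approx 1.8248$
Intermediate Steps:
$l{\left(z \right)} = -73$ ($l{\left(z \right)} = -30 - 43 = -73$)
$- \frac{27622}{-15193} + \frac{l{\left(224 \right)}}{-10898} = - \frac{27622}{-15193} - \frac{73}{-10898} = \left(-27622\right) \left(- \frac{1}{15193}\right) - - \frac{73}{10898} = \frac{27622}{15193} + \frac{73}{10898} = \frac{302133645}{165573314}$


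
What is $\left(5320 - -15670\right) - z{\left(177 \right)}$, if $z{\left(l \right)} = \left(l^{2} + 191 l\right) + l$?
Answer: $-44323$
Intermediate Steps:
$z{\left(l \right)} = l^{2} + 192 l$
$\left(5320 - -15670\right) - z{\left(177 \right)} = \left(5320 - -15670\right) - 177 \left(192 + 177\right) = \left(5320 + 15670\right) - 177 \cdot 369 = 20990 - 65313 = -44323$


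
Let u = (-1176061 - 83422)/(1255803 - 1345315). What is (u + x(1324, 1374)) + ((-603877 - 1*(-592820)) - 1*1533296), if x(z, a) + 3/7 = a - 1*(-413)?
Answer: -966538626699/626584 ≈ -1.5426e+6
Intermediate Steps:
u = 1259483/89512 (u = -1259483/(-89512) = -1259483*(-1/89512) = 1259483/89512 ≈ 14.071)
x(z, a) = 2888/7 + a (x(z, a) = -3/7 + (a - 1*(-413)) = -3/7 + (a + 413) = -3/7 + (413 + a) = 2888/7 + a)
(u + x(1324, 1374)) + ((-603877 - 1*(-592820)) - 1*1533296) = (1259483/89512 + (2888/7 + 1374)) + ((-603877 - 1*(-592820)) - 1*1533296) = (1259483/89512 + 12506/7) + ((-603877 + 592820) - 1533296) = 1128253453/626584 + (-11057 - 1533296) = 1128253453/626584 - 1544353 = -966538626699/626584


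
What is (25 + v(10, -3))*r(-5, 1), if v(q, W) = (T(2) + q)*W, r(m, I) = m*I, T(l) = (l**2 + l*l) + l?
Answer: 175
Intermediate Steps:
T(l) = l + 2*l**2 (T(l) = (l**2 + l**2) + l = 2*l**2 + l = l + 2*l**2)
r(m, I) = I*m
v(q, W) = W*(10 + q) (v(q, W) = (2*(1 + 2*2) + q)*W = (2*(1 + 4) + q)*W = (2*5 + q)*W = (10 + q)*W = W*(10 + q))
(25 + v(10, -3))*r(-5, 1) = (25 - 3*(10 + 10))*(1*(-5)) = (25 - 3*20)*(-5) = (25 - 60)*(-5) = -35*(-5) = 175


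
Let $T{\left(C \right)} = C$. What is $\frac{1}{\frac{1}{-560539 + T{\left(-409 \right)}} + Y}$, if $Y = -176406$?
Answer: $- \frac{560948}{98954592889} \approx -5.6687 \cdot 10^{-6}$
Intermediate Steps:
$\frac{1}{\frac{1}{-560539 + T{\left(-409 \right)}} + Y} = \frac{1}{\frac{1}{-560539 - 409} - 176406} = \frac{1}{\frac{1}{-560948} - 176406} = \frac{1}{- \frac{1}{560948} - 176406} = \frac{1}{- \frac{98954592889}{560948}} = - \frac{560948}{98954592889}$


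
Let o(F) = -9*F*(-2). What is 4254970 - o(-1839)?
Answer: 4288072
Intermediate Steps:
o(F) = 18*F
4254970 - o(-1839) = 4254970 - 18*(-1839) = 4254970 - 1*(-33102) = 4254970 + 33102 = 4288072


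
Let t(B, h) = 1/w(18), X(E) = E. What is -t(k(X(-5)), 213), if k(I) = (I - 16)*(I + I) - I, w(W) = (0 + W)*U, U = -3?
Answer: 1/54 ≈ 0.018519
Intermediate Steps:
w(W) = -3*W (w(W) = (0 + W)*(-3) = W*(-3) = -3*W)
k(I) = -I + 2*I*(-16 + I) (k(I) = (-16 + I)*(2*I) - I = 2*I*(-16 + I) - I = -I + 2*I*(-16 + I))
t(B, h) = -1/54 (t(B, h) = 1/(-3*18) = 1/(-54) = -1/54)
-t(k(X(-5)), 213) = -1*(-1/54) = 1/54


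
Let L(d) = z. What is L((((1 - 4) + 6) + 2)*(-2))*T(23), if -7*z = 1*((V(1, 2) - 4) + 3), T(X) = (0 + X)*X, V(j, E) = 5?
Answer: -2116/7 ≈ -302.29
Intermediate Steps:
T(X) = X² (T(X) = X*X = X²)
z = -4/7 (z = -((5 - 4) + 3)/7 = -(1 + 3)/7 = -4/7 ≈ -0.57143)
L(d) = -4/7
L((((1 - 4) + 6) + 2)*(-2))*T(23) = -4/7*23² = -4/7*529 = -2116/7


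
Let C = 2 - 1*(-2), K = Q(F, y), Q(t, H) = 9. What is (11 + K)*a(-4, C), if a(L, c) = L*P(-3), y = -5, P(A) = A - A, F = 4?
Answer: 0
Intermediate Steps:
P(A) = 0
K = 9
C = 4 (C = 2 + 2 = 4)
a(L, c) = 0 (a(L, c) = L*0 = 0)
(11 + K)*a(-4, C) = (11 + 9)*0 = 20*0 = 0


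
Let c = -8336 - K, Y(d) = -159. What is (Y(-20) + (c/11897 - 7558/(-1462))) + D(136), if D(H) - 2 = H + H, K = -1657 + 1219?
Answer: 1039306630/8696707 ≈ 119.51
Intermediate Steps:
K = -438
c = -7898 (c = -8336 - 1*(-438) = -8336 + 438 = -7898)
D(H) = 2 + 2*H (D(H) = 2 + (H + H) = 2 + 2*H)
(Y(-20) + (c/11897 - 7558/(-1462))) + D(136) = (-159 + (-7898/11897 - 7558/(-1462))) + (2 + 2*136) = (-159 + (-7898*1/11897 - 7558*(-1/1462))) + (2 + 272) = (-159 + (-7898/11897 + 3779/731)) + 274 = (-159 + 39185325/8696707) + 274 = -1343591088/8696707 + 274 = 1039306630/8696707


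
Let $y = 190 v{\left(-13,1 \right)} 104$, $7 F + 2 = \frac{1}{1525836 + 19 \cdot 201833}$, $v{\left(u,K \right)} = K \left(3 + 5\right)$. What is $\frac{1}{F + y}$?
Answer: $\frac{37524641}{5931884527955} \approx 6.3259 \cdot 10^{-6}$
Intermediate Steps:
$v{\left(u,K \right)} = 8 K$ ($v{\left(u,K \right)} = K 8 = 8 K$)
$F = - \frac{10721325}{37524641}$ ($F = - \frac{2}{7} + \frac{1}{7 \left(1525836 + 19 \cdot 201833\right)} = - \frac{2}{7} + \frac{1}{7 \left(1525836 + 3834827\right)} = - \frac{2}{7} + \frac{1}{7 \cdot 5360663} = - \frac{2}{7} + \frac{1}{7} \cdot \frac{1}{5360663} = - \frac{2}{7} + \frac{1}{37524641} = - \frac{10721325}{37524641} \approx -0.28571$)
$y = 158080$ ($y = 190 \cdot 8 \cdot 1 \cdot 104 = 190 \cdot 8 \cdot 104 = 1520 \cdot 104 = 158080$)
$\frac{1}{F + y} = \frac{1}{- \frac{10721325}{37524641} + 158080} = \frac{1}{\frac{5931884527955}{37524641}} = \frac{37524641}{5931884527955}$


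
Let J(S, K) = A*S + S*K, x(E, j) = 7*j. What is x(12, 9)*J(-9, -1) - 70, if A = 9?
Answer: -4606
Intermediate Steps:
J(S, K) = 9*S + K*S (J(S, K) = 9*S + S*K = 9*S + K*S)
x(12, 9)*J(-9, -1) - 70 = (7*9)*(-9*(9 - 1)) - 70 = 63*(-9*8) - 70 = 63*(-72) - 70 = -4536 - 70 = -4606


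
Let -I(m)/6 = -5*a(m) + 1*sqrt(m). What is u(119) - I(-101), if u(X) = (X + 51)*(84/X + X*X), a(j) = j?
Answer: 2410520 + 6*I*sqrt(101) ≈ 2.4105e+6 + 60.299*I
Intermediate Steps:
u(X) = (51 + X)*(X**2 + 84/X) (u(X) = (51 + X)*(84/X + X**2) = (51 + X)*(X**2 + 84/X))
I(m) = -6*sqrt(m) + 30*m (I(m) = -6*(-5*m + 1*sqrt(m)) = -6*(-5*m + sqrt(m)) = -6*(sqrt(m) - 5*m) = -6*sqrt(m) + 30*m)
u(119) - I(-101) = (84 + 119**3 + 51*119**2 + 4284/119) - (-6*I*sqrt(101) + 30*(-101)) = (84 + 1685159 + 51*14161 + 4284*(1/119)) - (-6*I*sqrt(101) - 3030) = (84 + 1685159 + 722211 + 36) - (-6*I*sqrt(101) - 3030) = 2407490 - (-3030 - 6*I*sqrt(101)) = 2407490 + (3030 + 6*I*sqrt(101)) = 2410520 + 6*I*sqrt(101)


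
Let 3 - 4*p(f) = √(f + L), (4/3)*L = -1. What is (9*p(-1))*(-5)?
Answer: -135/4 + 45*I*√7/8 ≈ -33.75 + 14.882*I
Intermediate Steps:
L = -¾ (L = (¾)*(-1) = -¾ ≈ -0.75000)
p(f) = ¾ - √(-¾ + f)/4 (p(f) = ¾ - √(f - ¾)/4 = ¾ - √(-¾ + f)/4)
(9*p(-1))*(-5) = (9*(¾ - √(-3 + 4*(-1))/8))*(-5) = (9*(¾ - √(-3 - 4)/8))*(-5) = (9*(¾ - I*√7/8))*(-5) = (27/4 - 9*I*√7/8)*(-5) = -135/4 + 45*I*√7/8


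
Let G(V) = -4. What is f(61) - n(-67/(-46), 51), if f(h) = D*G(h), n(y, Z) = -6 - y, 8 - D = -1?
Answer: -1313/46 ≈ -28.543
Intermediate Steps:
D = 9 (D = 8 - 1*(-1) = 8 + 1 = 9)
f(h) = -36 (f(h) = 9*(-4) = -36)
f(61) - n(-67/(-46), 51) = -36 - (-6 - (-67)/(-46)) = -36 - (-6 - (-67)*(-1)/46) = -36 - (-6 - 1*67/46) = -36 - (-6 - 67/46) = -36 - 1*(-343/46) = -36 + 343/46 = -1313/46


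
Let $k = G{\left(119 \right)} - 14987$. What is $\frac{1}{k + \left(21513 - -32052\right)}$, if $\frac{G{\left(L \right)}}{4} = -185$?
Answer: $\frac{1}{37838} \approx 2.6428 \cdot 10^{-5}$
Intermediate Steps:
$G{\left(L \right)} = -740$ ($G{\left(L \right)} = 4 \left(-185\right) = -740$)
$k = -15727$ ($k = -740 - 14987 = -15727$)
$\frac{1}{k + \left(21513 - -32052\right)} = \frac{1}{-15727 + \left(21513 - -32052\right)} = \frac{1}{-15727 + \left(21513 + 32052\right)} = \frac{1}{-15727 + 53565} = \frac{1}{37838}$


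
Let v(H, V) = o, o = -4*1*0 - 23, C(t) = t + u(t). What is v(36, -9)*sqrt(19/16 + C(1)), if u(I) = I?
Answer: -23*sqrt(51)/4 ≈ -41.063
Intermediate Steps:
C(t) = 2*t (C(t) = t + t = 2*t)
o = -23 (o = -4*0 - 23 = 0 - 23 = -23)
v(H, V) = -23
v(36, -9)*sqrt(19/16 + C(1)) = -23*sqrt(19/16 + 2*1) = -23*sqrt(19*(1/16) + 2) = -23*sqrt(19/16 + 2) = -23*sqrt(51)/4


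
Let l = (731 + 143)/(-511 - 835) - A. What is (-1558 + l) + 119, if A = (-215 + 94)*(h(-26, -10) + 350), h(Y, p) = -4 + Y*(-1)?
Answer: 29324192/673 ≈ 43572.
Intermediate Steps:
h(Y, p) = -4 - Y
A = -45012 (A = (-215 + 94)*((-4 - 1*(-26)) + 350) = -121*((-4 + 26) + 350) = -121*(22 + 350) = -121*372 = -45012)
l = 30292639/673 (l = (731 + 143)/(-511 - 835) - 1*(-45012) = 874/(-1346) + 45012 = 874*(-1/1346) + 45012 = -437/673 + 45012 = 30292639/673 ≈ 45011.)
(-1558 + l) + 119 = (-1558 + 30292639/673) + 119 = 29244105/673 + 119 = 29324192/673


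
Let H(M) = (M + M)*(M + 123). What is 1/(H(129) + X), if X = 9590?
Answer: 1/74606 ≈ 1.3404e-5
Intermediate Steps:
H(M) = 2*M*(123 + M) (H(M) = (2*M)*(123 + M) = 2*M*(123 + M))
1/(H(129) + X) = 1/(2*129*(123 + 129) + 9590) = 1/(2*129*252 + 9590) = 1/(65016 + 9590) = 1/74606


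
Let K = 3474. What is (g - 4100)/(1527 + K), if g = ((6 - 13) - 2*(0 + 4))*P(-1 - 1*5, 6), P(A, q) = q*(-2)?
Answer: -3920/5001 ≈ -0.78384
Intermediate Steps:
P(A, q) = -2*q
g = 180 (g = ((6 - 13) - 2*(0 + 4))*(-2*6) = (-7 - 2*4)*(-12) = (-7 - 8)*(-12) = -15*(-12) = 180)
(g - 4100)/(1527 + K) = (180 - 4100)/(1527 + 3474) = -3920/5001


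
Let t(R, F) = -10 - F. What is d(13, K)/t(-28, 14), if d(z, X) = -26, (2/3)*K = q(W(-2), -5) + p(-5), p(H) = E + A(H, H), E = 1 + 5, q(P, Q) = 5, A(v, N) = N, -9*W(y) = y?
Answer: 13/12 ≈ 1.0833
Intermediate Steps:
W(y) = -y/9
E = 6
p(H) = 6 + H
K = 9 (K = 3*(5 + (6 - 5))/2 = 3*(5 + 1)/2 = (3/2)*6 = 9)
d(13, K)/t(-28, 14) = -26/(-10 - 1*14) = -26/(-10 - 14) = -26/(-24) = -26*(-1/24) = 13/12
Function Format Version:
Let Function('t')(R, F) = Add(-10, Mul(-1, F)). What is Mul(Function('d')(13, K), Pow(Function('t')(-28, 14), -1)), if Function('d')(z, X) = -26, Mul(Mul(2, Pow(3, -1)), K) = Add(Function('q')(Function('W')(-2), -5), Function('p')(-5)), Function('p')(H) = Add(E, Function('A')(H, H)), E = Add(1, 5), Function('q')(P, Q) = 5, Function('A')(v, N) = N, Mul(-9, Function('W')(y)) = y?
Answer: Rational(13, 12) ≈ 1.0833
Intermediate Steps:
Function('W')(y) = Mul(Rational(-1, 9), y)
E = 6
Function('p')(H) = Add(6, H)
K = 9 (K = Mul(Rational(3, 2), Add(5, Add(6, -5))) = Mul(Rational(3, 2), Add(5, 1)) = Mul(Rational(3, 2), 6) = 9)
Mul(Function('d')(13, K), Pow(Function('t')(-28, 14), -1)) = Mul(-26, Pow(Add(-10, Mul(-1, 14)), -1)) = Mul(-26, Pow(Add(-10, -14), -1)) = Mul(-26, Pow(-24, -1)) = Mul(-26, Rational(-1, 24)) = Rational(13, 12)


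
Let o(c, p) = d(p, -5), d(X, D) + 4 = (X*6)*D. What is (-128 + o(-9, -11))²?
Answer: 39204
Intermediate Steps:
d(X, D) = -4 + 6*D*X (d(X, D) = -4 + (X*6)*D = -4 + (6*X)*D = -4 + 6*D*X)
o(c, p) = -4 - 30*p (o(c, p) = -4 + 6*(-5)*p = -4 - 30*p)
(-128 + o(-9, -11))² = (-128 + (-4 - 30*(-11)))² = (-128 + (-4 + 330))² = (-128 + 326)² = 198² = 39204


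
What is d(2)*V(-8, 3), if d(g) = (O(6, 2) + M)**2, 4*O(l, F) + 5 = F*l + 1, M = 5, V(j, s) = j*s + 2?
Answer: -1078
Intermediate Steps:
V(j, s) = 2 + j*s
O(l, F) = -1 + F*l/4 (O(l, F) = -5/4 + (F*l + 1)/4 = -5/4 + (1 + F*l)/4 = -5/4 + (1/4 + F*l/4) = -1 + F*l/4)
d(g) = 49 (d(g) = ((-1 + (1/4)*2*6) + 5)**2 = ((-1 + 3) + 5)**2 = (2 + 5)**2 = 7**2 = 49)
d(2)*V(-8, 3) = 49*(2 - 8*3) = 49*(2 - 24) = 49*(-22) = -1078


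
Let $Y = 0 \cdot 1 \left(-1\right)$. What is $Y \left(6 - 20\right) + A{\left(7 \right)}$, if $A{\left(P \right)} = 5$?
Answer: $5$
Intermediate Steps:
$Y = 0$ ($Y = 0 \left(-1\right) = 0$)
$Y \left(6 - 20\right) + A{\left(7 \right)} = 0 \left(6 - 20\right) + 5 = 0 \left(-14\right) + 5 = 0 + 5 = 5$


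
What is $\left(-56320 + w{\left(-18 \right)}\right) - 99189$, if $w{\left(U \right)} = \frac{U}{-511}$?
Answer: $- \frac{79465081}{511} \approx -1.5551 \cdot 10^{5}$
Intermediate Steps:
$w{\left(U \right)} = - \frac{U}{511}$ ($w{\left(U \right)} = U \left(- \frac{1}{511}\right) = - \frac{U}{511}$)
$\left(-56320 + w{\left(-18 \right)}\right) - 99189 = \left(-56320 - - \frac{18}{511}\right) - 99189 = \left(-56320 + \frac{18}{511}\right) - 99189 = - \frac{28779502}{511} - 99189 = - \frac{79465081}{511}$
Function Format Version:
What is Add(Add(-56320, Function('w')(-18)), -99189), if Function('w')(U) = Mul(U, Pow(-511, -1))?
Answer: Rational(-79465081, 511) ≈ -1.5551e+5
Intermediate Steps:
Function('w')(U) = Mul(Rational(-1, 511), U) (Function('w')(U) = Mul(U, Rational(-1, 511)) = Mul(Rational(-1, 511), U))
Add(Add(-56320, Function('w')(-18)), -99189) = Add(Add(-56320, Mul(Rational(-1, 511), -18)), -99189) = Add(Add(-56320, Rational(18, 511)), -99189) = Add(Rational(-28779502, 511), -99189) = Rational(-79465081, 511)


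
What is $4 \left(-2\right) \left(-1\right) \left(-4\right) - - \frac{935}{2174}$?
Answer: $- \frac{68633}{2174} \approx -31.57$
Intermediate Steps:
$4 \left(-2\right) \left(-1\right) \left(-4\right) - - \frac{935}{2174} = \left(-8\right) \left(-1\right) \left(-4\right) - \left(-935\right) \frac{1}{2174} = 8 \left(-4\right) - - \frac{935}{2174} = -32 + \frac{935}{2174} = - \frac{68633}{2174}$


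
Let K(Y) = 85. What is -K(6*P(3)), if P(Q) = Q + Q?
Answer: -85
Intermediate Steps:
P(Q) = 2*Q
-K(6*P(3)) = -1*85 = -85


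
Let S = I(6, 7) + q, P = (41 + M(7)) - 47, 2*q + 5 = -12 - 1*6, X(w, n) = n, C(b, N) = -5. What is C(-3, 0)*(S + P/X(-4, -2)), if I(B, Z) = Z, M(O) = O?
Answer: 25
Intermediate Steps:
q = -23/2 (q = -5/2 + (-12 - 1*6)/2 = -5/2 + (-12 - 6)/2 = -5/2 + (½)*(-18) = -5/2 - 9 = -23/2 ≈ -11.500)
P = 1 (P = (41 + 7) - 47 = 48 - 47 = 1)
S = -9/2 (S = 7 - 23/2 = -9/2 ≈ -4.5000)
C(-3, 0)*(S + P/X(-4, -2)) = -5*(-9/2 + 1/(-2)) = -5*(-9/2 + 1*(-½)) = -5*(-9/2 - ½) = -5*(-5) = 25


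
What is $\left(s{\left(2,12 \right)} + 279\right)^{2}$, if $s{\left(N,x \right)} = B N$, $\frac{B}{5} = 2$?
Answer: $89401$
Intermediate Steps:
$B = 10$ ($B = 5 \cdot 2 = 10$)
$s{\left(N,x \right)} = 10 N$
$\left(s{\left(2,12 \right)} + 279\right)^{2} = \left(10 \cdot 2 + 279\right)^{2} = \left(20 + 279\right)^{2} = 299^{2} = 89401$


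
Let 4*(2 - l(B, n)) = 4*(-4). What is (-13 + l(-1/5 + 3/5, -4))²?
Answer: 49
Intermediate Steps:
l(B, n) = 6 (l(B, n) = 2 - (-4) = 2 - ¼*(-16) = 2 + 4 = 6)
(-13 + l(-1/5 + 3/5, -4))² = (-13 + 6)² = (-7)² = 49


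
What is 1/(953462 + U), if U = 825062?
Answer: 1/1778524 ≈ 5.6226e-7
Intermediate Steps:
1/(953462 + U) = 1/(953462 + 825062) = 1/1778524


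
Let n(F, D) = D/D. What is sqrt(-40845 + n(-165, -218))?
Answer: 2*I*sqrt(10211) ≈ 202.1*I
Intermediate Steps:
n(F, D) = 1
sqrt(-40845 + n(-165, -218)) = sqrt(-40845 + 1) = sqrt(-40844) = 2*I*sqrt(10211)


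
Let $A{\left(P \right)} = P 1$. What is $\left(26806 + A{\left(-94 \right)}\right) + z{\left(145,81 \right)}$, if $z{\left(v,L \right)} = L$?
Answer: $26793$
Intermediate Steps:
$A{\left(P \right)} = P$
$\left(26806 + A{\left(-94 \right)}\right) + z{\left(145,81 \right)} = \left(26806 - 94\right) + 81 = 26712 + 81 = 26793$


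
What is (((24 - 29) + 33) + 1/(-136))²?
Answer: 14493249/18496 ≈ 783.59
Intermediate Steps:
(((24 - 29) + 33) + 1/(-136))² = ((-5 + 33) - 1/136)² = (28 - 1/136)² = (3807/136)² = 14493249/18496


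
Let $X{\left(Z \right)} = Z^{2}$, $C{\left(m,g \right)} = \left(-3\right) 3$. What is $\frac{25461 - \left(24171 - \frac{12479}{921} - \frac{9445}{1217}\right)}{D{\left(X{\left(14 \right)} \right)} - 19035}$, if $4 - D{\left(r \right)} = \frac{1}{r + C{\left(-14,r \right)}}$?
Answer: $- \frac{137425488233}{1994451824943} \approx -0.068904$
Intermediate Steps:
$C{\left(m,g \right)} = -9$
$D{\left(r \right)} = 4 - \frac{1}{-9 + r}$ ($D{\left(r \right)} = 4 - \frac{1}{r - 9} = 4 - \frac{1}{-9 + r}$)
$\frac{25461 - \left(24171 - \frac{12479}{921} - \frac{9445}{1217}\right)}{D{\left(X{\left(14 \right)} \right)} - 19035} = \frac{25461 - \left(24171 - \frac{12479}{921} - \frac{9445}{1217}\right)}{\frac{-37 + 4 \cdot 14^{2}}{-9 + 14^{2}} - 19035} = \frac{25461 - \left(24171 - \frac{12479}{921} - \frac{9445}{1217}\right)}{\frac{-37 + 4 \cdot 196}{-9 + 196} - 19035} = \frac{25461 - \frac{27068348759}{1120857}}{\frac{-37 + 784}{187} - 19035} = \frac{25461 - \frac{27068348759}{1120857}}{\frac{1}{187} \cdot 747 - 19035} = \frac{25461 + \left(-24171 + \frac{23885788}{1120857}\right)}{\frac{747}{187} - 19035} = \frac{25461 - \frac{27068348759}{1120857}}{- \frac{3558798}{187}} = \frac{1469791318}{1120857} \left(- \frac{187}{3558798}\right) = - \frac{137425488233}{1994451824943}$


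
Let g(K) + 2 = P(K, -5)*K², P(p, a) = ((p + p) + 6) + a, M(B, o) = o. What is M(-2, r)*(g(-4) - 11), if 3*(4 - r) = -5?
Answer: -2125/3 ≈ -708.33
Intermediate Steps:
r = 17/3 (r = 4 - ⅓*(-5) = 4 + 5/3 = 17/3 ≈ 5.6667)
P(p, a) = 6 + a + 2*p (P(p, a) = (2*p + 6) + a = (6 + 2*p) + a = 6 + a + 2*p)
g(K) = -2 + K²*(1 + 2*K) (g(K) = -2 + (6 - 5 + 2*K)*K² = -2 + (1 + 2*K)*K² = -2 + K²*(1 + 2*K))
M(-2, r)*(g(-4) - 11) = 17*((-2 + (-4)²*(1 + 2*(-4))) - 11)/3 = 17*((-2 + 16*(1 - 8)) - 11)/3 = 17*((-2 + 16*(-7)) - 11)/3 = 17*((-2 - 112) - 11)/3 = 17*(-114 - 11)/3 = (17/3)*(-125) = -2125/3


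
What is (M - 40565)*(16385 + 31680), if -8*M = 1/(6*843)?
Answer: -78894956168465/40464 ≈ -1.9498e+9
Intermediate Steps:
M = -1/40464 (M = -1/(8*(6*843)) = -⅛/5058 = -⅛*1/5058 = -1/40464 ≈ -2.4713e-5)
(M - 40565)*(16385 + 31680) = (-1/40464 - 40565)*(16385 + 31680) = -1641422161/40464*48065 = -78894956168465/40464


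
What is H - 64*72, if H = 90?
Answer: -4518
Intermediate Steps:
H - 64*72 = 90 - 64*72 = 90 - 4608 = -4518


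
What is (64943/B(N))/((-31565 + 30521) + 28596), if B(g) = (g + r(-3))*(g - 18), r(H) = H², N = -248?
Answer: 64943/1751590848 ≈ 3.7077e-5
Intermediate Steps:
B(g) = (-18 + g)*(9 + g) (B(g) = (g + (-3)²)*(g - 18) = (g + 9)*(-18 + g) = (9 + g)*(-18 + g) = (-18 + g)*(9 + g))
(64943/B(N))/((-31565 + 30521) + 28596) = (64943/(-162 + (-248)² - 9*(-248)))/((-31565 + 30521) + 28596) = (64943/(-162 + 61504 + 2232))/(-1044 + 28596) = (64943/63574)/27552 = (64943*(1/63574))*(1/27552) = (64943/63574)*(1/27552) = 64943/1751590848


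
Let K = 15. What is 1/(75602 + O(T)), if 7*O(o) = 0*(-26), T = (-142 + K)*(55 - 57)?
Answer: 1/75602 ≈ 1.3227e-5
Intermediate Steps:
T = 254 (T = (-142 + 15)*(55 - 57) = -127*(-2) = 254)
O(o) = 0 (O(o) = (0*(-26))/7 = (⅐)*0 = 0)
1/(75602 + O(T)) = 1/(75602 + 0) = 1/75602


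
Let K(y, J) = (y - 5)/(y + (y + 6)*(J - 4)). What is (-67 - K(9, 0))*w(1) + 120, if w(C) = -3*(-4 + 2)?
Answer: -4786/17 ≈ -281.53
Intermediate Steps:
w(C) = 6 (w(C) = -3*(-2) = 6)
K(y, J) = (-5 + y)/(y + (-4 + J)*(6 + y)) (K(y, J) = (-5 + y)/(y + (6 + y)*(-4 + J)) = (-5 + y)/(y + (-4 + J)*(6 + y)))
(-67 - K(9, 0))*w(1) + 120 = (-67 - (-5 + 9)/(-24 - 3*9 + 6*0 + 0*9))*6 + 120 = (-67 - 4/(-24 - 27 + 0 + 0))*6 + 120 = (-67 - 4/(-51))*6 + 120 = (-67 - (-1)*4/51)*6 + 120 = (-67 - 1*(-4/51))*6 + 120 = (-67 + 4/51)*6 + 120 = -3413/51*6 + 120 = -6826/17 + 120 = -4786/17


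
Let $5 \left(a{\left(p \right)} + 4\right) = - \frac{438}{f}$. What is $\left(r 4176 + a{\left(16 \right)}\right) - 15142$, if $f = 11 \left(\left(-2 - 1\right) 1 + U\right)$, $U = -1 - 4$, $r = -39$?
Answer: $- \frac{39161981}{220} \approx -1.7801 \cdot 10^{5}$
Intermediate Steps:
$U = -5$ ($U = -1 - 4 = -5$)
$f = -88$ ($f = 11 \left(\left(-2 - 1\right) 1 - 5\right) = 11 \left(\left(-3\right) 1 - 5\right) = 11 \left(-3 - 5\right) = 11 \left(-8\right) = -88$)
$a{\left(p \right)} = - \frac{661}{220}$ ($a{\left(p \right)} = -4 + \frac{\left(-438\right) \frac{1}{-88}}{5} = -4 + \frac{\left(-438\right) \left(- \frac{1}{88}\right)}{5} = -4 + \frac{1}{5} \cdot \frac{219}{44} = -4 + \frac{219}{220} = - \frac{661}{220}$)
$\left(r 4176 + a{\left(16 \right)}\right) - 15142 = \left(\left(-39\right) 4176 - \frac{661}{220}\right) - 15142 = \left(-162864 - \frac{661}{220}\right) - 15142 = - \frac{35830741}{220} - 15142 = - \frac{39161981}{220}$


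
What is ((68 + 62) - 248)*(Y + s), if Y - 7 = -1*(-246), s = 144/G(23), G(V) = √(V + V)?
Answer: -29854 - 8496*√46/23 ≈ -32359.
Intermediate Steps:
G(V) = √2*√V (G(V) = √(2*V) = √2*√V)
s = 72*√46/23 (s = 144/((√2*√23)) = 144/(√46) = 144*(√46/46) = 72*√46/23 ≈ 21.232)
Y = 253 (Y = 7 - 1*(-246) = 7 + 246 = 253)
((68 + 62) - 248)*(Y + s) = ((68 + 62) - 248)*(253 + 72*√46/23) = (130 - 248)*(253 + 72*√46/23) = -118*(253 + 72*√46/23) = -29854 - 8496*√46/23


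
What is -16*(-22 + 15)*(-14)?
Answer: -1568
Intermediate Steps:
-16*(-22 + 15)*(-14) = -16*(-7)*(-14) = 112*(-14) = -1568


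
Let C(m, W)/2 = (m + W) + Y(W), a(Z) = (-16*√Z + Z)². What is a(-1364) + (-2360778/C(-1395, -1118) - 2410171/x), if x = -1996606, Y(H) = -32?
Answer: 7681886680643169/5081362270 + 87296*I*√341 ≈ 1.5118e+6 + 1.612e+6*I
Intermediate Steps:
a(Z) = (Z - 16*√Z)²
C(m, W) = -64 + 2*W + 2*m (C(m, W) = 2*((m + W) - 32) = 2*((W + m) - 32) = 2*(-32 + W + m) = -64 + 2*W + 2*m)
a(-1364) + (-2360778/C(-1395, -1118) - 2410171/x) = (-1*(-1364) + 16*√(-1364))² + (-2360778/(-64 + 2*(-1118) + 2*(-1395)) - 2410171/(-1996606)) = (1364 + 16*(2*I*√341))² + (-2360778/(-64 - 2236 - 2790) - 2410171*(-1/1996606)) = (1364 + 32*I*√341)² + (-2360778/(-5090) + 2410171/1996606) = (1364 + 32*I*√341)² + (-2360778*(-1/5090) + 2410171/1996606) = (1364 + 32*I*√341)² + (1180389/2545 + 2410171/1996606) = (1364 + 32*I*√341)² + 2362905644929/5081362270 = 2362905644929/5081362270 + (1364 + 32*I*√341)²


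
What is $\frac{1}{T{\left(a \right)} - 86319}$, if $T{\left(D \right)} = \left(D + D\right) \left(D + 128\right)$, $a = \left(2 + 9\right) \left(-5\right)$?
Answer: $- \frac{1}{94349} \approx -1.0599 \cdot 10^{-5}$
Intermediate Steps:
$a = -55$ ($a = 11 \left(-5\right) = -55$)
$T{\left(D \right)} = 2 D \left(128 + D\right)$
$\frac{1}{T{\left(a \right)} - 86319} = \frac{1}{2 \left(-55\right) \left(128 - 55\right) - 86319} = \frac{1}{2 \left(-55\right) 73 - 86319} = \frac{1}{-8030 - 86319} = \frac{1}{-94349} = - \frac{1}{94349}$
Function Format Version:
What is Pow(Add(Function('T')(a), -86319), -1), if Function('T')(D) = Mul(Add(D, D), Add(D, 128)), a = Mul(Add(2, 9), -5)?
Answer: Rational(-1, 94349) ≈ -1.0599e-5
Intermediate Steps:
a = -55 (a = Mul(11, -5) = -55)
Function('T')(D) = Mul(2, D, Add(128, D)) (Function('T')(D) = Mul(Mul(2, D), Add(128, D)) = Mul(2, D, Add(128, D)))
Pow(Add(Function('T')(a), -86319), -1) = Pow(Add(Mul(2, -55, Add(128, -55)), -86319), -1) = Pow(Add(Mul(2, -55, 73), -86319), -1) = Pow(Add(-8030, -86319), -1) = Pow(-94349, -1) = Rational(-1, 94349)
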